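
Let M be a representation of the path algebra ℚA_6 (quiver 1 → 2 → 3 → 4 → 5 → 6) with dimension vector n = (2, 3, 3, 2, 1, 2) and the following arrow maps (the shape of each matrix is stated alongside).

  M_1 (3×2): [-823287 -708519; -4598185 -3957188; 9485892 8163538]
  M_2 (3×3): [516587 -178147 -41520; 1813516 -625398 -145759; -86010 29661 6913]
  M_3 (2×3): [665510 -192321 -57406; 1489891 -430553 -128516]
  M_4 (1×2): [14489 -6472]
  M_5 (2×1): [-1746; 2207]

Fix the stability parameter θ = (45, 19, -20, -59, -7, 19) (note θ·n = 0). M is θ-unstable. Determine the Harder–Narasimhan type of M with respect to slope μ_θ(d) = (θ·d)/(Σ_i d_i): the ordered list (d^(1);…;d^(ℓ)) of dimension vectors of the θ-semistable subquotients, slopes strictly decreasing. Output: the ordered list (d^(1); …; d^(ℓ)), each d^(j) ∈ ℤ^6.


Interval decomposition of M: I[1,4], I[1,6], I[2,3], I[6,6].
HN type (ℓ=4): μ^(1)=19; μ^(2)=-1/2; μ^(3)=-15/4; μ^(4)=-22/5

((0, 0, 0, 0, 0, 2); (0, 1, 1, 0, 0, 0); (1, 1, 1, 1, 0, 0); (1, 1, 1, 1, 1, 0))


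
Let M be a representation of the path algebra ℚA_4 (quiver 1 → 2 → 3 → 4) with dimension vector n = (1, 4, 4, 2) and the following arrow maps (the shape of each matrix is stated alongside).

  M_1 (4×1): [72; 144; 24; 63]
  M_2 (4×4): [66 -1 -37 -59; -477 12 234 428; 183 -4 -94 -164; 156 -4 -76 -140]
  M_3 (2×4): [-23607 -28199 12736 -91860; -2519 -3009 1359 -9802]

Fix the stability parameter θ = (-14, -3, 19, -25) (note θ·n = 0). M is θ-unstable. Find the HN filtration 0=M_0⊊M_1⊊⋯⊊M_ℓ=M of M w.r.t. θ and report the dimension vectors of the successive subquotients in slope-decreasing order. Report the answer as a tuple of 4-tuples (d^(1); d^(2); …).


Barcode: M ≅ I[1,4], I[2,2]^2, I[2,4], I[3,3]^2. HN layers by μ_θ (3 steps, strictly decreasing):
  μ^(1)=19; μ^(2)=-3; μ^(3)=-14

((0, 0, 2, 0); (0, 4, 2, 2); (1, 0, 0, 0))


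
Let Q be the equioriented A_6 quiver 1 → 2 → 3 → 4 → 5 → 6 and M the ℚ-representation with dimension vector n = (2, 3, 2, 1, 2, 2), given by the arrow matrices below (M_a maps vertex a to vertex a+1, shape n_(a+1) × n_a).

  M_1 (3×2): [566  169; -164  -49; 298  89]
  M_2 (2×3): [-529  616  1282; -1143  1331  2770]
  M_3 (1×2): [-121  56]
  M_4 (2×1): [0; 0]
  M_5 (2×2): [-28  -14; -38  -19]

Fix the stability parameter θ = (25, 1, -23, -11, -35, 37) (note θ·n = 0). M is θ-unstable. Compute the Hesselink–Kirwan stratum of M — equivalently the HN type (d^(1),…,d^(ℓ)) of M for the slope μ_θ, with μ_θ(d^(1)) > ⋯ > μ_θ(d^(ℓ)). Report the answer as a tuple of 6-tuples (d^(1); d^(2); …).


Interval decomposition of M: I[1,3], I[1,4], I[2,2], I[5,5], I[5,6], I[6,6].
HN type (ℓ=4): μ^(1)=37; μ^(2)=1; μ^(3)=-2; μ^(4)=-35

((0, 0, 0, 0, 0, 2); (1, 2, 1, 0, 0, 0); (1, 1, 1, 1, 0, 0); (0, 0, 0, 0, 2, 0))


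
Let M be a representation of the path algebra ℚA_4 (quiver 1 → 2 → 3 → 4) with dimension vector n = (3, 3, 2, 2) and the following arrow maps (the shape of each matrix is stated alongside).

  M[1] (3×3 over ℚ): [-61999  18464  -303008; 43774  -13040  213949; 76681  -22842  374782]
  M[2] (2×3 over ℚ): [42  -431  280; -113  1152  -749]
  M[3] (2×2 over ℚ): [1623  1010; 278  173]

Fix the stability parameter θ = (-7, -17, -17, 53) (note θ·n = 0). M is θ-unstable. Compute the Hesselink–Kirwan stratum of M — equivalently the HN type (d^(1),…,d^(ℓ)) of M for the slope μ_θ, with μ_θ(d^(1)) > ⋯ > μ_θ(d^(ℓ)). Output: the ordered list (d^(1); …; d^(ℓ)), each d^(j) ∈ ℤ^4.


Interval decomposition of M: I[1,2], I[1,4]^2.
HN type (ℓ=3): μ^(1)=53; μ^(2)=-12; μ^(3)=-41/3

((0, 0, 0, 2); (1, 1, 0, 0); (2, 2, 2, 0))


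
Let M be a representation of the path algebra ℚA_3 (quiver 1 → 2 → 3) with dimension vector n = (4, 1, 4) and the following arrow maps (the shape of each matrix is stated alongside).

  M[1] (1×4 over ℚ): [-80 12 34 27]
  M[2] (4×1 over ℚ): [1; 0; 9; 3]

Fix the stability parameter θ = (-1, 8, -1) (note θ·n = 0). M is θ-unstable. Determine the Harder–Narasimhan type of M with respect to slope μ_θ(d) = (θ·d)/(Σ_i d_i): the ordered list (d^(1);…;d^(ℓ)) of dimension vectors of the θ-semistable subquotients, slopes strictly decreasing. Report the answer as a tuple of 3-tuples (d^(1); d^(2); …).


Barcode: M ≅ I[1,1]^3, I[1,3], I[3,3]^3. HN layers by μ_θ (2 steps, strictly decreasing):
  μ^(1)=7/2; μ^(2)=-1

((0, 1, 1); (4, 0, 3))


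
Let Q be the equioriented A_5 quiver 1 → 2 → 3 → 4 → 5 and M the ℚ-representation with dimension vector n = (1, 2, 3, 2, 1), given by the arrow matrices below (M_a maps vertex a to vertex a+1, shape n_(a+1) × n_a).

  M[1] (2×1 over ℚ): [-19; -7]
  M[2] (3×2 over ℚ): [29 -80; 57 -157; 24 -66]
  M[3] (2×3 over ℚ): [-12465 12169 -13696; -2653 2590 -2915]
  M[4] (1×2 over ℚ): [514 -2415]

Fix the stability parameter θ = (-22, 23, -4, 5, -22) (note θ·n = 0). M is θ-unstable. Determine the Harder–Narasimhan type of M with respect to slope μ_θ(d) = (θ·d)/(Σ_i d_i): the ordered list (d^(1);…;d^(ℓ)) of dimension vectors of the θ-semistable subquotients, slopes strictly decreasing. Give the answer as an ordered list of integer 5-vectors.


Barcode: M ≅ I[1,5], I[2,4], I[3,3]. HN layers by μ_θ (4 steps, strictly decreasing):
  μ^(1)=8; μ^(2)=1/2; μ^(3)=-4; μ^(4)=-22

((0, 1, 1, 1, 0); (0, 1, 1, 1, 1); (0, 0, 1, 0, 0); (1, 0, 0, 0, 0))


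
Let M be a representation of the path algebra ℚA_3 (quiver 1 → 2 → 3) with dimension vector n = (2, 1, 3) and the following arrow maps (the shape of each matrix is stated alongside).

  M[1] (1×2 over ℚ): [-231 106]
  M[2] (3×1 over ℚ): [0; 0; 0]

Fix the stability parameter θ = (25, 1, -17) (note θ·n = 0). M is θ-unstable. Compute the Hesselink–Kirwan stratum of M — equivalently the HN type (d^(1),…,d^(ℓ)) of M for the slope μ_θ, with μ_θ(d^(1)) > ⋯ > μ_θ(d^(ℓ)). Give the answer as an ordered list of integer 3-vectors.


Via rank(M_{q-1}∘⋯∘M_p): M ≅ I[1,1], I[1,2], I[3,3]^3.
μ_θ-semistable layers: μ^(1)=25; μ^(2)=13; μ^(3)=-17

((1, 0, 0); (1, 1, 0); (0, 0, 3))


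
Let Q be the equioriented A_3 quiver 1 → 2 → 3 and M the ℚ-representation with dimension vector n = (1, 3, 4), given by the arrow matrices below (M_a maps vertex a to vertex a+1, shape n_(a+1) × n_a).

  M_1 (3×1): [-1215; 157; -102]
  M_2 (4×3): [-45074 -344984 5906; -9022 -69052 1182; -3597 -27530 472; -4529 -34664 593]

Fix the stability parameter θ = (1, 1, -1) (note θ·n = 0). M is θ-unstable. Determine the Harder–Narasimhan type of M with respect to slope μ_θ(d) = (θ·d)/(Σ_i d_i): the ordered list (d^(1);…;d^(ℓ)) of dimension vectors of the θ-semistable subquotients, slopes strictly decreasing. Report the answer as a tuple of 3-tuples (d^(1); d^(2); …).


Interval decomposition of M: I[1,3], I[2,3]^2, I[3,3].
HN type (ℓ=3): μ^(1)=1/3; μ^(2)=0; μ^(3)=-1

((1, 1, 1); (0, 2, 2); (0, 0, 1))


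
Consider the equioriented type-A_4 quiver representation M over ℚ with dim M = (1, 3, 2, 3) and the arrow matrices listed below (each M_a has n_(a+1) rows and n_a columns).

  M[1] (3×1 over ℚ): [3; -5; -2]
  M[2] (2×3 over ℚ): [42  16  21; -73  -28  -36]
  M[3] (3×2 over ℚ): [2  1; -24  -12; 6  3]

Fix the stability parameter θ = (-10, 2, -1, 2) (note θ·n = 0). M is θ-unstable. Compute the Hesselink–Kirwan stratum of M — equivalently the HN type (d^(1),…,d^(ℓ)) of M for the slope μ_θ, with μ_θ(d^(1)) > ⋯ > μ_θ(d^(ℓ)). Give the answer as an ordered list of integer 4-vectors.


Via rank(M_{q-1}∘⋯∘M_p): M ≅ I[1,4], I[2,2], I[2,3], I[4,4]^2.
μ_θ-semistable layers: μ^(1)=2; μ^(2)=1/2; μ^(3)=-10

((0, 1, 0, 3); (0, 2, 2, 0); (1, 0, 0, 0))


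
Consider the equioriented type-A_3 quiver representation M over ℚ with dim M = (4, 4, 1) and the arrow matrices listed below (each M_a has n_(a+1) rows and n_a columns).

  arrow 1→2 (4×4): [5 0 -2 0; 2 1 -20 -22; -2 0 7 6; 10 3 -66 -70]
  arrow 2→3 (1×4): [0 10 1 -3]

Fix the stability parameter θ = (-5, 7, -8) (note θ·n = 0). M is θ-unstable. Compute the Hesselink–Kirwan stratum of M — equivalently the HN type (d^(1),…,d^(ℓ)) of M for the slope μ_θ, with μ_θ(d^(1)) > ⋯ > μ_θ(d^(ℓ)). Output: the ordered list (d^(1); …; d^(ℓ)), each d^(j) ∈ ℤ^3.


Via rank(M_{q-1}∘⋯∘M_p): M ≅ I[1,2]^3, I[1,3].
μ_θ-semistable layers: μ^(1)=7; μ^(2)=-1/2; μ^(3)=-5

((0, 3, 0); (0, 1, 1); (4, 0, 0))


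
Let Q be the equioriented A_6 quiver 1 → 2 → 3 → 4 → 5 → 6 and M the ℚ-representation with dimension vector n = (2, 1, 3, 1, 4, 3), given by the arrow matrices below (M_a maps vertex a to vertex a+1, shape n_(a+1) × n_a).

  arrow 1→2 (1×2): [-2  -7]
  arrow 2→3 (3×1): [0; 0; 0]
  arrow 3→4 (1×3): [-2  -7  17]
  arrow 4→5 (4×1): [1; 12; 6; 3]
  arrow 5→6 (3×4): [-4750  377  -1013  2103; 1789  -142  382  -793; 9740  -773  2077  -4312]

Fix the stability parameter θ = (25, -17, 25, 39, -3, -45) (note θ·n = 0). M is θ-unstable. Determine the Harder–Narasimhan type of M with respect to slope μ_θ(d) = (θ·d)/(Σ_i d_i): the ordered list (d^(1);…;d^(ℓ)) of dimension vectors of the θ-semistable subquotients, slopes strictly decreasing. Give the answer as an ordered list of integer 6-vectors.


Via rank(M_{q-1}∘⋯∘M_p): M ≅ I[1,1], I[1,2], I[3,3]^2, I[3,6], I[5,5], I[5,6]^2.
μ_θ-semistable layers: μ^(1)=25; μ^(2)=4; μ^(3)=-3; μ^(4)=-24

((1, 0, 2, 0, 0, 0); (1, 1, 1, 1, 1, 1); (0, 0, 0, 0, 1, 0); (0, 0, 0, 0, 2, 2))


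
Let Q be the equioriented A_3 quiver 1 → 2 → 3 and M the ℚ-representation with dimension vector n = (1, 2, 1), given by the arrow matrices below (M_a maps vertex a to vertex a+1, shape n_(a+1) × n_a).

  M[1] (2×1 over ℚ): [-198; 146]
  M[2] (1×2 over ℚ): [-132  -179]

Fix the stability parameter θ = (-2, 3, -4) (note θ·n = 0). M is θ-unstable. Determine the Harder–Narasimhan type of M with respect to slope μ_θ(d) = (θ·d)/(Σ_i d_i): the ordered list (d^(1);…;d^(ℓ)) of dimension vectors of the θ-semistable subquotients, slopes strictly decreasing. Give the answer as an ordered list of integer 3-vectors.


Barcode: M ≅ I[1,3], I[2,2]. HN layers by μ_θ (3 steps, strictly decreasing):
  μ^(1)=3; μ^(2)=-1/2; μ^(3)=-2

((0, 1, 0); (0, 1, 1); (1, 0, 0))


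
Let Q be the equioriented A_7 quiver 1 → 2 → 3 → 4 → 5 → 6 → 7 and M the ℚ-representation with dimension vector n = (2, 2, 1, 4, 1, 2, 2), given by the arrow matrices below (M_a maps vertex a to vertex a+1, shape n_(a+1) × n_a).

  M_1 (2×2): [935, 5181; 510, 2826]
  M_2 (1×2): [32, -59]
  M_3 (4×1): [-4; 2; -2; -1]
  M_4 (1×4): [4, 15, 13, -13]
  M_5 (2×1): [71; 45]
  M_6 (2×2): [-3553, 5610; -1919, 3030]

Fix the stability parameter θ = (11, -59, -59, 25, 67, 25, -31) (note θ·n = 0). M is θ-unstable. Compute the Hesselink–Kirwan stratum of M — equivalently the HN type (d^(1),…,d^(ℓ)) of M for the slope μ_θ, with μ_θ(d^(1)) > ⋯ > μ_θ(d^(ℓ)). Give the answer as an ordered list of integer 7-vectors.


Via rank(M_{q-1}∘⋯∘M_p): M ≅ I[1,1], I[1,7], I[2,2], I[4,4]^3, I[6,6], I[7,7].
μ_θ-semistable layers: μ^(1)=25; μ^(2)=43/2; μ^(3)=11; μ^(4)=-31; μ^(5)=-107/3; μ^(6)=-59

((0, 0, 0, 3, 0, 1, 0); (0, 0, 0, 1, 1, 1, 1); (1, 0, 0, 0, 0, 0, 0); (0, 0, 0, 0, 0, 0, 1); (1, 1, 1, 0, 0, 0, 0); (0, 1, 0, 0, 0, 0, 0))


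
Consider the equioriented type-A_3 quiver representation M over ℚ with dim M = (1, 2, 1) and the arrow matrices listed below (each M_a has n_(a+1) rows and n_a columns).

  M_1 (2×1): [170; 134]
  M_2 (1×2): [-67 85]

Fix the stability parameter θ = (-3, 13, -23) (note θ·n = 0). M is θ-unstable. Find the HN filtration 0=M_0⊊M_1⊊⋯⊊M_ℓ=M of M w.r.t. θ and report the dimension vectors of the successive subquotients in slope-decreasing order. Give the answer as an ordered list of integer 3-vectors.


Interval decomposition of M: I[1,2], I[2,3].
HN type (ℓ=3): μ^(1)=13; μ^(2)=-3; μ^(3)=-5

((0, 1, 0); (1, 0, 0); (0, 1, 1))


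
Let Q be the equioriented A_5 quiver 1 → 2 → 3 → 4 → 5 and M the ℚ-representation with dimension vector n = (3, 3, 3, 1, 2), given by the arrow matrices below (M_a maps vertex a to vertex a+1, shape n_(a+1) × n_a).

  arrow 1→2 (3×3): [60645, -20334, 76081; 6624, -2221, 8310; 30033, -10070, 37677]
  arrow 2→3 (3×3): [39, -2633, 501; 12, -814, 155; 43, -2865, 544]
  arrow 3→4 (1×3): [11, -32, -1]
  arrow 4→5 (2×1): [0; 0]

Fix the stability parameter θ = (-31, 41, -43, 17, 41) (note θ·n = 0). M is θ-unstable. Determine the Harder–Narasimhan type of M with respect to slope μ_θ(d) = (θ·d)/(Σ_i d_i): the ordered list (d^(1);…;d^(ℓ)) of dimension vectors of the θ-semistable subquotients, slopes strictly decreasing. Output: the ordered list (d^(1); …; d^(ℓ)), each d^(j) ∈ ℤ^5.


Interval decomposition of M: I[1,1], I[1,3], I[1,4], I[2,3], I[5,5]^2.
HN type (ℓ=4): μ^(1)=41; μ^(2)=17; μ^(3)=-1; μ^(4)=-31

((0, 0, 0, 0, 2); (0, 0, 0, 1, 0); (0, 3, 3, 0, 0); (3, 0, 0, 0, 0))


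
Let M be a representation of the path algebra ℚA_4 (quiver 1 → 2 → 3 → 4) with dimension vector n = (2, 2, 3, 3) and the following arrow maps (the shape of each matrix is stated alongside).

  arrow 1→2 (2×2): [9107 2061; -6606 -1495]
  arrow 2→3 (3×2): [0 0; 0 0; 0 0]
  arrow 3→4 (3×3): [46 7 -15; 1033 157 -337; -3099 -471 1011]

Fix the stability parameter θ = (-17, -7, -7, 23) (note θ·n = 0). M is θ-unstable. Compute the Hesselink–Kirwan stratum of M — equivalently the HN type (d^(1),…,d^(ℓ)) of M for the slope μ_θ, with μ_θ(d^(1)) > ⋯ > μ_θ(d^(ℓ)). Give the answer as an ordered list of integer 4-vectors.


Barcode: M ≅ I[1,2]^2, I[3,3], I[3,4]^2, I[4,4]. HN layers by μ_θ (3 steps, strictly decreasing):
  μ^(1)=23; μ^(2)=-7; μ^(3)=-17

((0, 0, 0, 3); (0, 2, 3, 0); (2, 0, 0, 0))


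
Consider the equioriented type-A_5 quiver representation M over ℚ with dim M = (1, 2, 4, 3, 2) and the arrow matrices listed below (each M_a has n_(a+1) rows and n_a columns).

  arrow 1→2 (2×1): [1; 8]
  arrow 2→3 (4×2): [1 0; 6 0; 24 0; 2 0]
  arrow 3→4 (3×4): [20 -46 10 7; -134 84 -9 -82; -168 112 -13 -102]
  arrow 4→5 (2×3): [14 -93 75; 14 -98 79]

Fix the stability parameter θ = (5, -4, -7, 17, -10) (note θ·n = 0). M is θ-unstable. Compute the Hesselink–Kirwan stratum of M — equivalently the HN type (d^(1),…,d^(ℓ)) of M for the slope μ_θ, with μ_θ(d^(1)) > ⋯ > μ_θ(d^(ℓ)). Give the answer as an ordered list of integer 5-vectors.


Via rank(M_{q-1}∘⋯∘M_p): M ≅ I[1,5], I[2,2], I[3,3], I[3,4], I[3,5].
μ_θ-semistable layers: μ^(1)=17; μ^(2)=7/2; μ^(3)=-2; μ^(4)=-4; μ^(5)=-7

((0, 0, 0, 1, 0); (0, 0, 0, 2, 2); (1, 1, 1, 0, 0); (0, 1, 0, 0, 0); (0, 0, 3, 0, 0))


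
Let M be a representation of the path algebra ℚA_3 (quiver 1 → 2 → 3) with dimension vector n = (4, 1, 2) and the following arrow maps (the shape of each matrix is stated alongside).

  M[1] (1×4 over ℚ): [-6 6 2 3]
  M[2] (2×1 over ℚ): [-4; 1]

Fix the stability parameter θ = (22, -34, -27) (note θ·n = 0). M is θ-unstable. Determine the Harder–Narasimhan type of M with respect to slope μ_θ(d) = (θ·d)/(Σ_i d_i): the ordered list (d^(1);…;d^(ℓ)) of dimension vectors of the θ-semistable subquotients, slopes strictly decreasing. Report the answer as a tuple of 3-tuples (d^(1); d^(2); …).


Via rank(M_{q-1}∘⋯∘M_p): M ≅ I[1,1]^3, I[1,3], I[3,3].
μ_θ-semistable layers: μ^(1)=22; μ^(2)=-13; μ^(3)=-27

((3, 0, 0); (1, 1, 1); (0, 0, 1))


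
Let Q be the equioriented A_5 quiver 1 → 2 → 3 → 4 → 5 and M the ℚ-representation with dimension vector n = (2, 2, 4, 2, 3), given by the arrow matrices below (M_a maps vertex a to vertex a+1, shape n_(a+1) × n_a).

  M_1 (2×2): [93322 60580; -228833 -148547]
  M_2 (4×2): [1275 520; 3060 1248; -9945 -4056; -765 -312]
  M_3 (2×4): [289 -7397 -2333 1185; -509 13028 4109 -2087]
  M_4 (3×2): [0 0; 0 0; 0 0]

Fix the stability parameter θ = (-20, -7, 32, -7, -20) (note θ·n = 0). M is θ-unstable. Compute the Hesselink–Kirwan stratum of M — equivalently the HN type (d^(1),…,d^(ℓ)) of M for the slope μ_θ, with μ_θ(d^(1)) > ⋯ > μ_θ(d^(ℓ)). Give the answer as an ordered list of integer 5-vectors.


Via rank(M_{q-1}∘⋯∘M_p): M ≅ I[1,2], I[1,4], I[3,3]^2, I[3,4], I[5,5]^3.
μ_θ-semistable layers: μ^(1)=32; μ^(2)=25/2; μ^(3)=-7; μ^(4)=-20

((0, 0, 2, 0, 0); (0, 0, 2, 2, 0); (0, 2, 0, 0, 0); (2, 0, 0, 0, 3))


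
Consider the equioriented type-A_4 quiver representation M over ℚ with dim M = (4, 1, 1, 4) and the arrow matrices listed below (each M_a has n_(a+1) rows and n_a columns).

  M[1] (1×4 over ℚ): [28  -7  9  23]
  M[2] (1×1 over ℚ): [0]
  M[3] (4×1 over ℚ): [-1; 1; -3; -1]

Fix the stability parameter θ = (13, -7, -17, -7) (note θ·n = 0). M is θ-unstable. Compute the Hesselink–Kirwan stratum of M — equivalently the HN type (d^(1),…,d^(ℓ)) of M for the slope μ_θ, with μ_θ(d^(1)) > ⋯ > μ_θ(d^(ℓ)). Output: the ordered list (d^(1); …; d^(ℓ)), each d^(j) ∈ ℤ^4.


Interval decomposition of M: I[1,1]^3, I[1,2], I[3,4], I[4,4]^3.
HN type (ℓ=4): μ^(1)=13; μ^(2)=3; μ^(3)=-7; μ^(4)=-17

((3, 0, 0, 0); (1, 1, 0, 0); (0, 0, 0, 4); (0, 0, 1, 0))


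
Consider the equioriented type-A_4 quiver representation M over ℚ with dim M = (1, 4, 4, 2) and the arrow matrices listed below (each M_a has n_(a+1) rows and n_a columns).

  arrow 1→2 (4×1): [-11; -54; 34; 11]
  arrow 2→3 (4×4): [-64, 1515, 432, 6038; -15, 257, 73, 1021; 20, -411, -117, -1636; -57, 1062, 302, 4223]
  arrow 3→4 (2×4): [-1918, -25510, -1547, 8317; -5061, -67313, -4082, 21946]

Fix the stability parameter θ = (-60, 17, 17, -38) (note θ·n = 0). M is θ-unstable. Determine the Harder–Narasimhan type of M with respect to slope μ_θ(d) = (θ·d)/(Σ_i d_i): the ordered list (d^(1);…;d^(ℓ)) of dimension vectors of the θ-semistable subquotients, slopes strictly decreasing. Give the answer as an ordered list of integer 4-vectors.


Interval decomposition of M: I[1,2], I[2,3], I[2,4]^2, I[3,3].
HN type (ℓ=3): μ^(1)=17; μ^(2)=-4/3; μ^(3)=-60

((0, 2, 2, 0); (0, 2, 2, 2); (1, 0, 0, 0))


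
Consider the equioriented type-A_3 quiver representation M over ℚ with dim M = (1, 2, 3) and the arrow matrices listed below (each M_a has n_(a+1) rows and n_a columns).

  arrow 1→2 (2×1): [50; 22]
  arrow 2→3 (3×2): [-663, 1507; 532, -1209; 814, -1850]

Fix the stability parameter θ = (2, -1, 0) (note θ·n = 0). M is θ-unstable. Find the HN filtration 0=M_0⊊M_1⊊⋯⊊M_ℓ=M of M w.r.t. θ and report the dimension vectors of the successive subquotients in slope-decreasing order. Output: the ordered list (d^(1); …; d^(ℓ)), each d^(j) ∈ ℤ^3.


Via rank(M_{q-1}∘⋯∘M_p): M ≅ I[1,3], I[2,3], I[3,3].
μ_θ-semistable layers: μ^(1)=1/3; μ^(2)=0; μ^(3)=-1

((1, 1, 1); (0, 0, 2); (0, 1, 0))


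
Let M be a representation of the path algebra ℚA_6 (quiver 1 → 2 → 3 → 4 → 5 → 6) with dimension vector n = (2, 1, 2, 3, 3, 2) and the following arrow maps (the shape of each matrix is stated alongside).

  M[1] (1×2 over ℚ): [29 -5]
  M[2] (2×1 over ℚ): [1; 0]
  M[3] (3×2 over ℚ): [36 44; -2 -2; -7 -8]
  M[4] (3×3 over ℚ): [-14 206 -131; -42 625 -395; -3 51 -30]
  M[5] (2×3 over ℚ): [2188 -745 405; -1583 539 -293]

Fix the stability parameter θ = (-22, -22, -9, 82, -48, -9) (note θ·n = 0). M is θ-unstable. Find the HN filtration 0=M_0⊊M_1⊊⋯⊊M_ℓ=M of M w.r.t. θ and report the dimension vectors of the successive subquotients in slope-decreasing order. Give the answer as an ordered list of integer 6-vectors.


Interval decomposition of M: I[1,1], I[1,6], I[3,5], I[4,6].
HN type (ℓ=4): μ^(1)=17; μ^(2)=25/3; μ^(3)=-9; μ^(4)=-22

((0, 0, 0, 1, 1, 0); (0, 0, 0, 2, 2, 2); (0, 0, 2, 0, 0, 0); (2, 1, 0, 0, 0, 0))


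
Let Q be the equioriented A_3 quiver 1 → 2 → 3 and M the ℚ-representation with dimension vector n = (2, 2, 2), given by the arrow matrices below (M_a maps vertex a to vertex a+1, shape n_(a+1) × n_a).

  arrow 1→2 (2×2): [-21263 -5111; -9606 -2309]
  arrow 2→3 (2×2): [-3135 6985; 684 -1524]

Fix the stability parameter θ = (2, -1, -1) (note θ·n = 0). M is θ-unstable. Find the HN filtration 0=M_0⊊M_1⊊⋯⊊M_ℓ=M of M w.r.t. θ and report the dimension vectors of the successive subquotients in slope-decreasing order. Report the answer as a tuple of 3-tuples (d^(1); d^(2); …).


Via rank(M_{q-1}∘⋯∘M_p): M ≅ I[1,2], I[1,3], I[3,3].
μ_θ-semistable layers: μ^(1)=1/2; μ^(2)=0; μ^(3)=-1

((1, 1, 0); (1, 1, 1); (0, 0, 1))


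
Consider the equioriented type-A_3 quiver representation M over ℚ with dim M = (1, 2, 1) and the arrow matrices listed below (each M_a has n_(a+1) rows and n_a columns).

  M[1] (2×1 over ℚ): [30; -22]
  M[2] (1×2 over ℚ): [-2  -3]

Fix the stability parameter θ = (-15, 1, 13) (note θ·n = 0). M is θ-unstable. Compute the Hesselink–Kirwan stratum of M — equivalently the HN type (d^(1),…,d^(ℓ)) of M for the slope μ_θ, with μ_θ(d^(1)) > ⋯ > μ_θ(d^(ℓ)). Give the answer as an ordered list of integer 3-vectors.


Via rank(M_{q-1}∘⋯∘M_p): M ≅ I[1,3], I[2,2].
μ_θ-semistable layers: μ^(1)=13; μ^(2)=1; μ^(3)=-15

((0, 0, 1); (0, 2, 0); (1, 0, 0))


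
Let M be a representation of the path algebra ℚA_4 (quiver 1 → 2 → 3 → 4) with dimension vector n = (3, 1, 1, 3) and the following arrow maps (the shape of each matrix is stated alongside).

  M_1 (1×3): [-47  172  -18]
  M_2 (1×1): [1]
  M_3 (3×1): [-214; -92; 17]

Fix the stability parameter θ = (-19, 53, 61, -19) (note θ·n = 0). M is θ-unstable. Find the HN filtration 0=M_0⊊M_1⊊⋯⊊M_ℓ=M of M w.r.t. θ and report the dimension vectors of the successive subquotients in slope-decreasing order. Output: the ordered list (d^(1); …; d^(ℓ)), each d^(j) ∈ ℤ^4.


Barcode: M ≅ I[1,1]^2, I[1,4], I[4,4]^2. HN layers by μ_θ (2 steps, strictly decreasing):
  μ^(1)=95/3; μ^(2)=-19

((0, 1, 1, 1); (3, 0, 0, 2))


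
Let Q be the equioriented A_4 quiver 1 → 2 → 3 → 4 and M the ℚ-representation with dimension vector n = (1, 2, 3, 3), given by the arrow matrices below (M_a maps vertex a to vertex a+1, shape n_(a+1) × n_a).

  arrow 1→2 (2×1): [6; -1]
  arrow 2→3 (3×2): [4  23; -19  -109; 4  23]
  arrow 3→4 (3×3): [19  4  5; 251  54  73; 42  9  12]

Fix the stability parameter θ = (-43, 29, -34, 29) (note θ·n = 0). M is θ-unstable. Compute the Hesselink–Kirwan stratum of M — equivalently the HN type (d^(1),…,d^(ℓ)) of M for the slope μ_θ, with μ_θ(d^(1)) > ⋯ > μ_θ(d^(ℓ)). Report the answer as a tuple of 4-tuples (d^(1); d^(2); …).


Interval decomposition of M: I[1,4], I[2,3], I[3,4], I[4,4].
HN type (ℓ=4): μ^(1)=29; μ^(2)=-5/2; μ^(3)=-34; μ^(4)=-43

((0, 0, 0, 3); (0, 2, 2, 0); (0, 0, 1, 0); (1, 0, 0, 0))


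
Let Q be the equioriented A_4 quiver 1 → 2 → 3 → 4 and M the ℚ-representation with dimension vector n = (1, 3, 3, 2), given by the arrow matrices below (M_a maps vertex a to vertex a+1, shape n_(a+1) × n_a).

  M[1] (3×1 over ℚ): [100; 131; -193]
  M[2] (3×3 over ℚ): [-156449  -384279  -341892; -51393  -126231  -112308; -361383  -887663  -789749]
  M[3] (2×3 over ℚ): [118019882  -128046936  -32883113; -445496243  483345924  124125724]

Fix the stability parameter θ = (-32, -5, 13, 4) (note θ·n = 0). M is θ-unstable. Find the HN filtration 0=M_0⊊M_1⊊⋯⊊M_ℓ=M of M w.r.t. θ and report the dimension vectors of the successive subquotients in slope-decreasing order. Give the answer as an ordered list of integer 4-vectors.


Via rank(M_{q-1}∘⋯∘M_p): M ≅ I[1,4], I[2,2], I[2,4], I[3,3].
μ_θ-semistable layers: μ^(1)=13; μ^(2)=17/2; μ^(3)=-5; μ^(4)=-32

((0, 0, 1, 0); (0, 0, 2, 2); (0, 3, 0, 0); (1, 0, 0, 0))


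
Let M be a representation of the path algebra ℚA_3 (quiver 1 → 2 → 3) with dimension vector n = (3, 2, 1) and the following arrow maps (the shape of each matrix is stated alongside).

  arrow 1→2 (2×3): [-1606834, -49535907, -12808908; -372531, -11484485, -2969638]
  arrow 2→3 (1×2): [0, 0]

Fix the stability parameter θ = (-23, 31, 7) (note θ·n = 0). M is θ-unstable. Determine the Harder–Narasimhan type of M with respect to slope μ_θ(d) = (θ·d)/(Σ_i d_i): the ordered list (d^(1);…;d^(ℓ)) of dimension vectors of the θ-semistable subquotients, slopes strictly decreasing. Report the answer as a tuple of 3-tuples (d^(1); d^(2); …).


Via rank(M_{q-1}∘⋯∘M_p): M ≅ I[1,1], I[1,2]^2, I[3,3].
μ_θ-semistable layers: μ^(1)=31; μ^(2)=7; μ^(3)=-23

((0, 2, 0); (0, 0, 1); (3, 0, 0))


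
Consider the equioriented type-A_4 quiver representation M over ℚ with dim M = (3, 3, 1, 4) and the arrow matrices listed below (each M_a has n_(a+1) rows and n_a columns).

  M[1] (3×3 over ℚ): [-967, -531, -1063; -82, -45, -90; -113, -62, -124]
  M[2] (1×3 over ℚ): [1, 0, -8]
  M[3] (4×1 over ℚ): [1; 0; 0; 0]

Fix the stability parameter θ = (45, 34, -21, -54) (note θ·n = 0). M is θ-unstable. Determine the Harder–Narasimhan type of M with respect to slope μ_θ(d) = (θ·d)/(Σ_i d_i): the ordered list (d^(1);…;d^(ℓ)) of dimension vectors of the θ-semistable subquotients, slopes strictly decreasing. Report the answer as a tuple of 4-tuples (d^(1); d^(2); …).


Barcode: M ≅ I[1,2]^2, I[1,4], I[4,4]^3. HN layers by μ_θ (3 steps, strictly decreasing):
  μ^(1)=79/2; μ^(2)=1; μ^(3)=-54

((2, 2, 0, 0); (1, 1, 1, 1); (0, 0, 0, 3))


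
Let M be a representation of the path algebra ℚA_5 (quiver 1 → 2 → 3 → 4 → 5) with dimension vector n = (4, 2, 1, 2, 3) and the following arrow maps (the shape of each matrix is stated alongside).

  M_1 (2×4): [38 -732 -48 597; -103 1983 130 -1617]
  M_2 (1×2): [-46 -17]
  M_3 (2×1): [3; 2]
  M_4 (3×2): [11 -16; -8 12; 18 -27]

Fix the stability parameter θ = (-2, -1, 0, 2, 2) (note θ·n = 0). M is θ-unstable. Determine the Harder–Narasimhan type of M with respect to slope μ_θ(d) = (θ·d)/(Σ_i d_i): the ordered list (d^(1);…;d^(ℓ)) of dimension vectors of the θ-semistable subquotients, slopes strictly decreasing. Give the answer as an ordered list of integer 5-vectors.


Barcode: M ≅ I[1,1]^2, I[1,2], I[1,5], I[4,5], I[5,5]. HN layers by μ_θ (4 steps, strictly decreasing):
  μ^(1)=2; μ^(2)=0; μ^(3)=-1; μ^(4)=-2

((0, 0, 0, 2, 3); (0, 0, 1, 0, 0); (0, 2, 0, 0, 0); (4, 0, 0, 0, 0))


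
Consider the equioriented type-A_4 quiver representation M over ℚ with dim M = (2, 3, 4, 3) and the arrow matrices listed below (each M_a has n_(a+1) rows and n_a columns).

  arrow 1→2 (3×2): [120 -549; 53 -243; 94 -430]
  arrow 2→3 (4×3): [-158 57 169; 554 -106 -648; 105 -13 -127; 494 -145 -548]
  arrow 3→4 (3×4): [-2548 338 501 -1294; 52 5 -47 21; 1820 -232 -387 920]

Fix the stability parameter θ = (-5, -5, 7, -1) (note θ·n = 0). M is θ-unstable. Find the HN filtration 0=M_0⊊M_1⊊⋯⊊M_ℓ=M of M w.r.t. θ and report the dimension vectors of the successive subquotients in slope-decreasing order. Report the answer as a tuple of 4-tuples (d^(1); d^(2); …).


Interval decomposition of M: I[1,4]^2, I[2,3], I[3,3], I[4,4].
HN type (ℓ=4): μ^(1)=7; μ^(2)=3; μ^(3)=-1; μ^(4)=-5

((0, 0, 2, 0); (0, 0, 2, 2); (0, 0, 0, 1); (2, 3, 0, 0))


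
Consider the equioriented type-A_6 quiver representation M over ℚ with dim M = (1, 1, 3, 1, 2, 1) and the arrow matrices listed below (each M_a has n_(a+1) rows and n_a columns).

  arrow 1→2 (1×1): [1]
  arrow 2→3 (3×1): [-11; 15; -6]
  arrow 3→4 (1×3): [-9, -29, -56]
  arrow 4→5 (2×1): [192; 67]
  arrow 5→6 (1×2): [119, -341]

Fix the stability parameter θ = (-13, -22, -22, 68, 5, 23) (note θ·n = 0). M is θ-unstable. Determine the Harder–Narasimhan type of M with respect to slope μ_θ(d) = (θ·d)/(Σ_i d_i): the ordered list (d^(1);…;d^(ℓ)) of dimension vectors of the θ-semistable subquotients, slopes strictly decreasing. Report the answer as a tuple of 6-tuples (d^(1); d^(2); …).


Via rank(M_{q-1}∘⋯∘M_p): M ≅ I[1,3], I[3,3], I[3,6], I[5,5].
μ_θ-semistable layers: μ^(1)=32; μ^(2)=5; μ^(3)=-19; μ^(4)=-22

((0, 0, 0, 1, 1, 1); (0, 0, 0, 0, 1, 0); (1, 1, 1, 0, 0, 0); (0, 0, 2, 0, 0, 0))


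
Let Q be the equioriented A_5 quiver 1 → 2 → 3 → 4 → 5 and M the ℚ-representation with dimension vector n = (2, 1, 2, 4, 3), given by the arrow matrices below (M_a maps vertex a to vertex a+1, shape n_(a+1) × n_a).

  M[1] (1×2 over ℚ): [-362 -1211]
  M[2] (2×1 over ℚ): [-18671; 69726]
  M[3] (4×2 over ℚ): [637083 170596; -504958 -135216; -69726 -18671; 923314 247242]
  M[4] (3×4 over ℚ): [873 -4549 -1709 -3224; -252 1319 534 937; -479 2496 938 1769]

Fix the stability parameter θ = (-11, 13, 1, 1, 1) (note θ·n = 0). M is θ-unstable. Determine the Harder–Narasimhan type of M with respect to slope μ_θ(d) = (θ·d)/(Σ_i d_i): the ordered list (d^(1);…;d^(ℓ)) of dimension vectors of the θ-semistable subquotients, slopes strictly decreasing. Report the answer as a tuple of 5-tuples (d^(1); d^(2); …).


Barcode: M ≅ I[1,1], I[1,5], I[3,5], I[4,4], I[4,5]. HN layers by μ_θ (3 steps, strictly decreasing):
  μ^(1)=4; μ^(2)=1; μ^(3)=-11

((0, 1, 1, 1, 1); (0, 0, 1, 3, 2); (2, 0, 0, 0, 0))


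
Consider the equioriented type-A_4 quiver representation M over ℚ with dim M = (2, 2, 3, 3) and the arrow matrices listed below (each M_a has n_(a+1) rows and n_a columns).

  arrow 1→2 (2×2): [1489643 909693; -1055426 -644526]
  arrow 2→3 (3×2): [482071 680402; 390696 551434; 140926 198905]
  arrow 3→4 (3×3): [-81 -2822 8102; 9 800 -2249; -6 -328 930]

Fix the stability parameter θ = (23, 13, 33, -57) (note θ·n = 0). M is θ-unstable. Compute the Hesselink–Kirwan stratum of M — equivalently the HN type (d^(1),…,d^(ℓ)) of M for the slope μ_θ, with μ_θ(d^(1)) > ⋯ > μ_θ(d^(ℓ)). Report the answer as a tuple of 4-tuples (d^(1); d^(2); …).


Via rank(M_{q-1}∘⋯∘M_p): M ≅ I[1,1], I[1,4], I[2,4], I[3,3], I[4,4].
μ_θ-semistable layers: μ^(1)=33; μ^(2)=23; μ^(3)=3; μ^(4)=-11/3; μ^(5)=-57

((0, 0, 1, 0); (1, 0, 0, 0); (1, 1, 1, 1); (0, 1, 1, 1); (0, 0, 0, 1))


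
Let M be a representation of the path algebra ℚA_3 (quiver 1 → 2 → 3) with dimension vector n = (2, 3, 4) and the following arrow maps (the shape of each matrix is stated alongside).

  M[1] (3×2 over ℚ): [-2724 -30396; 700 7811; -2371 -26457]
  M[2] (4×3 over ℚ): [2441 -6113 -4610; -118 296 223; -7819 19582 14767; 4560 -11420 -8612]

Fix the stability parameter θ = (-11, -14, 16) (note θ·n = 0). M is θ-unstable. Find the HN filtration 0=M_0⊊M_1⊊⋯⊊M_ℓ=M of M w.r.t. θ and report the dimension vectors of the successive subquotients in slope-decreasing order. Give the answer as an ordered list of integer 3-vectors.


Barcode: M ≅ I[1,3]^2, I[2,3], I[3,3]. HN layers by μ_θ (3 steps, strictly decreasing):
  μ^(1)=16; μ^(2)=-25/2; μ^(3)=-14

((0, 0, 4); (2, 2, 0); (0, 1, 0))


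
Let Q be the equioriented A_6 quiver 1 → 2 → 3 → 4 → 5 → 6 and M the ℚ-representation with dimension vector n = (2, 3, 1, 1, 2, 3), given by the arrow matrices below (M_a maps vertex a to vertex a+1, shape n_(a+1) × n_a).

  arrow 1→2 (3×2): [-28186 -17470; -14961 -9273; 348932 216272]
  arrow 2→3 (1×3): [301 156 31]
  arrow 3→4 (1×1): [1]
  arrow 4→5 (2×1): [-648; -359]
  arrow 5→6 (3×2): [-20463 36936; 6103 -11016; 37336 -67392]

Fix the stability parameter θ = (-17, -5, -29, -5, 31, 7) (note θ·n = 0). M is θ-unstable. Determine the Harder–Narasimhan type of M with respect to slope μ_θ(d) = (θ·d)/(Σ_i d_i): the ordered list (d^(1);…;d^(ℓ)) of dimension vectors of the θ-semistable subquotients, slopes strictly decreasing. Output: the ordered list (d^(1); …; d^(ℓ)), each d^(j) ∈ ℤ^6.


Interval decomposition of M: I[1,2], I[1,5], I[2,2], I[5,6], I[6,6]^2.
HN type (ℓ=5): μ^(1)=31; μ^(2)=19; μ^(3)=7; μ^(4)=-5; μ^(5)=-17

((0, 0, 0, 0, 1, 0); (0, 0, 0, 0, 1, 1); (0, 0, 0, 0, 0, 2); (0, 2, 0, 1, 0, 0); (2, 1, 1, 0, 0, 0))


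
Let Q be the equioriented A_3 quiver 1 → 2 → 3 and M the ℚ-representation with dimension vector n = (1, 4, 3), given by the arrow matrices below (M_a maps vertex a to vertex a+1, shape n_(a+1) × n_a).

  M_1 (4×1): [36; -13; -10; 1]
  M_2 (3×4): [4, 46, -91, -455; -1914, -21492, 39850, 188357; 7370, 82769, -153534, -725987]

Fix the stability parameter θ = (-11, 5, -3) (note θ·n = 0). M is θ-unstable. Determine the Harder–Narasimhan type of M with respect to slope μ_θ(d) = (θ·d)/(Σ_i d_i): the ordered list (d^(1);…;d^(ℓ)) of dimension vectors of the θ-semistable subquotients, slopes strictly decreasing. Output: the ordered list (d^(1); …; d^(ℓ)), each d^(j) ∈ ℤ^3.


Interval decomposition of M: I[1,3], I[2,2], I[2,3]^2.
HN type (ℓ=3): μ^(1)=5; μ^(2)=1; μ^(3)=-11

((0, 1, 0); (0, 3, 3); (1, 0, 0))


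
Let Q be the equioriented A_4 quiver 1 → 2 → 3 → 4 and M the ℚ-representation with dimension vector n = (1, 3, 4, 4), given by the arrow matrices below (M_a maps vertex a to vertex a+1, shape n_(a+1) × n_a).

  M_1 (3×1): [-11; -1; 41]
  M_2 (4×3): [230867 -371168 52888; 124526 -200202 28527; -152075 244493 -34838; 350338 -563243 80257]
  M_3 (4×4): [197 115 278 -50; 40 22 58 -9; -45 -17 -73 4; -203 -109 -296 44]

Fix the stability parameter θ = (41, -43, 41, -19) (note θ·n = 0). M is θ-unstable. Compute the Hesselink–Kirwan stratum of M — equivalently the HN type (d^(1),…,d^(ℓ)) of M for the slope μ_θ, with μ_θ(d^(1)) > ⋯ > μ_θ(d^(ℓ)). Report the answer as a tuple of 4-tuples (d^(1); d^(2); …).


Barcode: M ≅ I[1,3], I[2,4]^2, I[3,4], I[4,4]. HN layers by μ_θ (5 steps, strictly decreasing):
  μ^(1)=41; μ^(2)=11; μ^(3)=-1; μ^(4)=-19; μ^(5)=-43

((0, 0, 1, 0); (0, 0, 3, 3); (1, 1, 0, 0); (0, 0, 0, 1); (0, 2, 0, 0))


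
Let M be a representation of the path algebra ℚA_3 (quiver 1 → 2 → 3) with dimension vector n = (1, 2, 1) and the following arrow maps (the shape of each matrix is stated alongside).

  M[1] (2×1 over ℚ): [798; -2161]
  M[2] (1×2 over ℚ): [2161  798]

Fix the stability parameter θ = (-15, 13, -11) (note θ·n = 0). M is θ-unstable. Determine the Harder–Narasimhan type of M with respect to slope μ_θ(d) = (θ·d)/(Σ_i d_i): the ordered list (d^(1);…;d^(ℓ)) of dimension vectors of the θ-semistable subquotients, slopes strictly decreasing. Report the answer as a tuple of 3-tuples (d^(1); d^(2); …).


Interval decomposition of M: I[1,2], I[2,3].
HN type (ℓ=3): μ^(1)=13; μ^(2)=1; μ^(3)=-15

((0, 1, 0); (0, 1, 1); (1, 0, 0))


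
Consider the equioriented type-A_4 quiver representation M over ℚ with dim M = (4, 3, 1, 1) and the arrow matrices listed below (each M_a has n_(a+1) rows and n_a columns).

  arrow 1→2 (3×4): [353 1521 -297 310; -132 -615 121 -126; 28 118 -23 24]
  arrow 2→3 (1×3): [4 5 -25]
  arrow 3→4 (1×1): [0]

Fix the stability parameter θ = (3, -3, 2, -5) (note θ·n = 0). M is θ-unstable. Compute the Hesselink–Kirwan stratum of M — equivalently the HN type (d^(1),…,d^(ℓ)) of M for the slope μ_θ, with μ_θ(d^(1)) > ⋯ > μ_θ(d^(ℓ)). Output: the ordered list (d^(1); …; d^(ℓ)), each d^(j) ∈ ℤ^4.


Barcode: M ≅ I[1,1], I[1,2]^2, I[1,3], I[4,4]. HN layers by μ_θ (4 steps, strictly decreasing):
  μ^(1)=3; μ^(2)=2; μ^(3)=0; μ^(4)=-5

((1, 0, 0, 0); (0, 0, 1, 0); (3, 3, 0, 0); (0, 0, 0, 1))


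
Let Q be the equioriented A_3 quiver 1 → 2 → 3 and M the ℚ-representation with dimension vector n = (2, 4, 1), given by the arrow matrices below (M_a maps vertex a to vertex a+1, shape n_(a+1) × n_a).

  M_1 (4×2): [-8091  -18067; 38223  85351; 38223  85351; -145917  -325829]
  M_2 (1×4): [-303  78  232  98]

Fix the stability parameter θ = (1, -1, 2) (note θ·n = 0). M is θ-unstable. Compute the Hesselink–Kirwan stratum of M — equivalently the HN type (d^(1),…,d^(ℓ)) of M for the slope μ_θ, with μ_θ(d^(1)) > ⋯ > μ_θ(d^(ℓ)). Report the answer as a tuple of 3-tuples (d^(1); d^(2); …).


Via rank(M_{q-1}∘⋯∘M_p): M ≅ I[1,1], I[1,3], I[2,2]^3.
μ_θ-semistable layers: μ^(1)=2; μ^(2)=1; μ^(3)=0; μ^(4)=-1

((0, 0, 1); (1, 0, 0); (1, 1, 0); (0, 3, 0))


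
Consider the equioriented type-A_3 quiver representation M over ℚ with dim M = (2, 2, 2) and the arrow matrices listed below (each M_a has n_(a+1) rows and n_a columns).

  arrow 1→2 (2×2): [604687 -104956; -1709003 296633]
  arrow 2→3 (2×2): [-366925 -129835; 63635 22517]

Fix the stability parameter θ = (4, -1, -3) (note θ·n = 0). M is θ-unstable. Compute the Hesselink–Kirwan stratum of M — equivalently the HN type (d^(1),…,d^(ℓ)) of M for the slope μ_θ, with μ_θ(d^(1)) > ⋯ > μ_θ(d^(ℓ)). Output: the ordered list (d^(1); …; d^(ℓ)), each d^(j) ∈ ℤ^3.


Interval decomposition of M: I[1,2], I[1,3], I[3,3].
HN type (ℓ=3): μ^(1)=3/2; μ^(2)=0; μ^(3)=-3

((1, 1, 0); (1, 1, 1); (0, 0, 1))


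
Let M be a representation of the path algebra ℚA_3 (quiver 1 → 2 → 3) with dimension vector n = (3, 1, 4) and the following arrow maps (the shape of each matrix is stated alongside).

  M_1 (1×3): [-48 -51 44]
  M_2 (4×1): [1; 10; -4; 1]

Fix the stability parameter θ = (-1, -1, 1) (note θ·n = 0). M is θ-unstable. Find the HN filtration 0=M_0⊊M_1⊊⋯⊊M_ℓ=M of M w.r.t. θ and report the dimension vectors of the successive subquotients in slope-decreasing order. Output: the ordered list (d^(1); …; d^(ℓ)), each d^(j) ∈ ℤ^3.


Via rank(M_{q-1}∘⋯∘M_p): M ≅ I[1,1]^2, I[1,3], I[3,3]^3.
μ_θ-semistable layers: μ^(1)=1; μ^(2)=-1

((0, 0, 4); (3, 1, 0))


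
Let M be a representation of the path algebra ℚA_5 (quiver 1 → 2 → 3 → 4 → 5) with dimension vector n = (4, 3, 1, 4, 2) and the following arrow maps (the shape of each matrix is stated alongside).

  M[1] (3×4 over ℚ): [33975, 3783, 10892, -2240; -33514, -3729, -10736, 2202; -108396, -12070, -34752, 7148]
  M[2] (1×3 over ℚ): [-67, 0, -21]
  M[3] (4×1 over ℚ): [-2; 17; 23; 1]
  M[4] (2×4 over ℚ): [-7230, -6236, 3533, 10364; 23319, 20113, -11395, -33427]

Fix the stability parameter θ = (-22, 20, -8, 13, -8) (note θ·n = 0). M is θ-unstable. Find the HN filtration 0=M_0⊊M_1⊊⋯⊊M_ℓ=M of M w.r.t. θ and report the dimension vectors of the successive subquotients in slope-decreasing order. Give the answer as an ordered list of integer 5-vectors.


Via rank(M_{q-1}∘⋯∘M_p): M ≅ I[1,1], I[1,2]^2, I[1,5], I[4,4]^2, I[4,5].
μ_θ-semistable layers: μ^(1)=20; μ^(2)=13; μ^(3)=17/4; μ^(4)=5/2; μ^(5)=-22

((0, 2, 0, 0, 0); (0, 0, 0, 2, 0); (0, 1, 1, 1, 1); (0, 0, 0, 1, 1); (4, 0, 0, 0, 0))


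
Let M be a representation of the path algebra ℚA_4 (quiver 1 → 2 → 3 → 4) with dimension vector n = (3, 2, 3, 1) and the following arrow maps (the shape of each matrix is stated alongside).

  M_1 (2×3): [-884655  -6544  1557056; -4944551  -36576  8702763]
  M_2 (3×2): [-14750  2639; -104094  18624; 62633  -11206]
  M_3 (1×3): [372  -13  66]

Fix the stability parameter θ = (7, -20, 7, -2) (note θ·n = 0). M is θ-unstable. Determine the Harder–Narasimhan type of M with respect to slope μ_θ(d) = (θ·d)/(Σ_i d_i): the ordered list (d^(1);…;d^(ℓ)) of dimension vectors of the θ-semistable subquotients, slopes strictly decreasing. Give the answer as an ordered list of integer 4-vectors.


Via rank(M_{q-1}∘⋯∘M_p): M ≅ I[1,1], I[1,3]^2, I[3,4].
μ_θ-semistable layers: μ^(1)=7; μ^(2)=5/2; μ^(3)=-13/2

((1, 0, 2, 0); (0, 0, 1, 1); (2, 2, 0, 0))


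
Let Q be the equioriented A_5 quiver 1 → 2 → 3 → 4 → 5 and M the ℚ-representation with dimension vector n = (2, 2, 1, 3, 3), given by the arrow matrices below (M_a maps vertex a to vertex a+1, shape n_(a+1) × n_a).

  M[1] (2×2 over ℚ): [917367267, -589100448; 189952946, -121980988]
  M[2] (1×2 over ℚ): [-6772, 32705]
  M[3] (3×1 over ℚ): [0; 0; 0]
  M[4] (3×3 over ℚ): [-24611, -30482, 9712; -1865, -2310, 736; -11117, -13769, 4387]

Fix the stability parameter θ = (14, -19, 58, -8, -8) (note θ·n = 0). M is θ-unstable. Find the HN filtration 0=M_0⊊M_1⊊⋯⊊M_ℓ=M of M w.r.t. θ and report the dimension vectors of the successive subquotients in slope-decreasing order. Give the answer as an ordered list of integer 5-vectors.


Barcode: M ≅ I[1,2], I[1,3], I[4,4], I[4,5]^2, I[5,5]. HN layers by μ_θ (3 steps, strictly decreasing):
  μ^(1)=58; μ^(2)=-5/2; μ^(3)=-8

((0, 0, 1, 0, 0); (2, 2, 0, 0, 0); (0, 0, 0, 3, 3))
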